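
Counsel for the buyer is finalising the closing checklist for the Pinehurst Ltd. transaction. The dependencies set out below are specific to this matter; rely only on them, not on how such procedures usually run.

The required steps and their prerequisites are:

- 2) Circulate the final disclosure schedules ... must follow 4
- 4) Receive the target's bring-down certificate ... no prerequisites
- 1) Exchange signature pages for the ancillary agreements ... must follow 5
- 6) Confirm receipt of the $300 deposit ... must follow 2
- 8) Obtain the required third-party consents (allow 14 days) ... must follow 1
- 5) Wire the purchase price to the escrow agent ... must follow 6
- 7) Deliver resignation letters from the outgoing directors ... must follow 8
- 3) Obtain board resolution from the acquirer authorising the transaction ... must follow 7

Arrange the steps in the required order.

4 is the only step with nothing outstanding, so it goes first.
Next only 2 has its prerequisites met → 2.
That leaves 6 as the only ready step → 6.
5 needed 6, now all done → 5.
1 is the only step now ready → 1.
Next only 8 has its prerequisites met → 8.
That leaves 7 as the only ready step → 7.
3 is the only step now ready → 3.

4 2 6 5 1 8 7 3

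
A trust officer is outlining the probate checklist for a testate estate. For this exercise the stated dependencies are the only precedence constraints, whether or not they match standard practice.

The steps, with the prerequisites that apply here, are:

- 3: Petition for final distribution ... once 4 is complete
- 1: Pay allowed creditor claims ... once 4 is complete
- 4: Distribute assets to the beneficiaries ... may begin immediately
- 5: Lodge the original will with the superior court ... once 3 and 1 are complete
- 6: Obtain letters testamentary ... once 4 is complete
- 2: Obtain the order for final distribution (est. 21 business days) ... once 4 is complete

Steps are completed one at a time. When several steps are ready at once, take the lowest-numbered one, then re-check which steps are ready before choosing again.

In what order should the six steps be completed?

Only 4 has no prerequisites, so it is first.
Ready: 1, 2, 3 and 6. 1 has the earlier label → 1.
2, 3 and 6 are all available; 2 has the earlier label → 2.
Now 3 and 6 have their prerequisites met. 3 has the earlier label, so 3 next.
Now 5 and 6 have their prerequisites met. 5 has the earlier label, so 5 next.
6 is the only step now ready → 6.

4, 1, 2, 3, 5, 6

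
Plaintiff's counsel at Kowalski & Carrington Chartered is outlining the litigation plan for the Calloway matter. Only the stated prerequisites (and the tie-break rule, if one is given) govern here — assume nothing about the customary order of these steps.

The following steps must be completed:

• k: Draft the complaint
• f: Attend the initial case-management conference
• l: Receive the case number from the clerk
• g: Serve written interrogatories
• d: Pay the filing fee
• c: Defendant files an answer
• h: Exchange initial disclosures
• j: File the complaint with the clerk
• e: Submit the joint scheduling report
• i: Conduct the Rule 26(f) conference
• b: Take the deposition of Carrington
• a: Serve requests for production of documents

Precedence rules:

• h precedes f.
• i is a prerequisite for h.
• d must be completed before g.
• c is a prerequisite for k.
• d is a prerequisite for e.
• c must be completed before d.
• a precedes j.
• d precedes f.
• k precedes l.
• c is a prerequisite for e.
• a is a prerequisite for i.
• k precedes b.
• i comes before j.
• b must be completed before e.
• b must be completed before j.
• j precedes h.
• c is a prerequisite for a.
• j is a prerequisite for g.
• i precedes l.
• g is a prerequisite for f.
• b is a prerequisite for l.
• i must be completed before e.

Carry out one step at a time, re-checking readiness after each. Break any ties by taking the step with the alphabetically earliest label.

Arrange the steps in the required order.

c a d i k b e j g h f l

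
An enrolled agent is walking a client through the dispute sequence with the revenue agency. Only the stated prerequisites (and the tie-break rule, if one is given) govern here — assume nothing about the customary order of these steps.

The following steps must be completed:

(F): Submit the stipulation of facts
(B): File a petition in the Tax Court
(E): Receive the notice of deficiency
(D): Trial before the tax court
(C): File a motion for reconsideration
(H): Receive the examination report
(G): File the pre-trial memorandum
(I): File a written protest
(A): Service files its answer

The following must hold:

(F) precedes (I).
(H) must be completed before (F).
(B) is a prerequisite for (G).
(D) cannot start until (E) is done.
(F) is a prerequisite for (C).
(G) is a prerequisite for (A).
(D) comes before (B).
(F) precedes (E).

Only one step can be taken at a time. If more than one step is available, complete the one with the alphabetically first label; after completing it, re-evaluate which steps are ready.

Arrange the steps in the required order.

(H) (F) (C) (E) (D) (B) (G) (A) (I)

Only (H) has no prerequisites, so it is first.
Next only (F) has its prerequisites met → (F).
Ready: (C), (E) and (I). (C) has the earlier label → (C).
Ready: (E) and (I). (E) has the earlier label → (E).
(D) now also ready, so the ready set is {(D), (I)}; (D) has the earlier label → (D).
(B) now also ready, so the ready set is {(B), (I)}; (B) has the earlier label → (B).
Now (G) and (I) have their prerequisites met. (G) has the earlier label, so (G) next.
(A) and (I) are both available; (A) has the earlier label → (A).
Next only (I) has its prerequisites met → (I).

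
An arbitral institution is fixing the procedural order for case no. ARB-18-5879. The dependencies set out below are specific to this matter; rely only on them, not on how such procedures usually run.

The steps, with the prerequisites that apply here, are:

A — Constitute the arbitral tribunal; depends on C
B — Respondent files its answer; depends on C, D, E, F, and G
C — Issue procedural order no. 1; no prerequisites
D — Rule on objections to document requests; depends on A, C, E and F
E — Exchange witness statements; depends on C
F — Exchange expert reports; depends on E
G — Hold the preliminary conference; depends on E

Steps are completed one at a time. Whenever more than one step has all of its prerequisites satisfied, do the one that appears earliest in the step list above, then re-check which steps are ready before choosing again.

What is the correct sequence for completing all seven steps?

C has no prerequisites → C first.
Ready: A and E. A is listed earlier → A.
E needed C, now all done → E.
Ready: F and G. F is listed earlier → F.
D now also ready, so the ready set is {D, G}; D is listed earlier → D.
G is the only step now ready → G.
B needed C, D, E, F and G, now all done → B.

C → A → E → F → D → G → B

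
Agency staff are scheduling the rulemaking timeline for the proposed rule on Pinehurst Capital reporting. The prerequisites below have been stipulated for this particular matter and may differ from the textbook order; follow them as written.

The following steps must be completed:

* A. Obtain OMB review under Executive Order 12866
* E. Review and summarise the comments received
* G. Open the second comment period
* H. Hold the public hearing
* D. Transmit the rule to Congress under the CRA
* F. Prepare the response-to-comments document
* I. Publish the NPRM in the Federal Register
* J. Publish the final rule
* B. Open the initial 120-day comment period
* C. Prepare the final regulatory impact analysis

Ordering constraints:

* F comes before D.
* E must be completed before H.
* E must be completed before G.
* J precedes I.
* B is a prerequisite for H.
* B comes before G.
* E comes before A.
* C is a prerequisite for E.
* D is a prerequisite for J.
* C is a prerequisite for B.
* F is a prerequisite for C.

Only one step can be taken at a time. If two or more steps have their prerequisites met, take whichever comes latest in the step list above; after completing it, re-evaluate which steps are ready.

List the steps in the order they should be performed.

F is the only step with nothing outstanding, so it goes first.
Now C and D have their prerequisites met. C is listed later, so C next.
B and E now also ready, so the ready set is {B, D, E}; B is listed later → B.
D and E are both available; D is listed later → D.
J now also ready, so the ready set is {J, E}; J is listed later → J.
I and E are both available; I is listed later → I.
That leaves E as the only ready step → E.
H, G and A are all available; H is listed later → H.
G and A are both available; G is listed later → G.
A is the only step now ready → A.

F C B D J I E H G A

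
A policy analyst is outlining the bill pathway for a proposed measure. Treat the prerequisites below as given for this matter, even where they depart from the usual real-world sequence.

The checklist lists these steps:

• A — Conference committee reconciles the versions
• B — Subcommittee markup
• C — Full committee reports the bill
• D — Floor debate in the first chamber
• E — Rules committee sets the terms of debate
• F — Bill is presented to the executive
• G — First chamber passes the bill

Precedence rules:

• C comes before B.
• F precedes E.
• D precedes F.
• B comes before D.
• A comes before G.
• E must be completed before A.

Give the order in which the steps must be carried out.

Only C has no prerequisites, so it is first.
B is the only step now ready → B.
D needed B, now all done → D.
F needed D, now all done → F.
E needed F, now all done → E.
A is the only step now ready → A.
G needed A, now all done → G.

C B D F E A G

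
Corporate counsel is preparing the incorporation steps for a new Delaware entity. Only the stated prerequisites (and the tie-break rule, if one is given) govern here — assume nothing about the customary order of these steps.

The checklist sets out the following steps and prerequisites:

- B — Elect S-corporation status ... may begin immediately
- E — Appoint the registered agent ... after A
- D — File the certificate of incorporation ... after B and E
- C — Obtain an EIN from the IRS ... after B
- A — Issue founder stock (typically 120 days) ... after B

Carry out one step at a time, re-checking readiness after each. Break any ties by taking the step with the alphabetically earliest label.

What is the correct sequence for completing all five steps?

B is the only step with nothing outstanding, so it goes first.
Now A and C have their prerequisites met. A has the earlier label, so A next.
Now C and E have their prerequisites met. C has the earlier label, so C next.
That leaves E as the only ready step → E.
Next only D has its prerequisites met → D.

B, A, C, E, D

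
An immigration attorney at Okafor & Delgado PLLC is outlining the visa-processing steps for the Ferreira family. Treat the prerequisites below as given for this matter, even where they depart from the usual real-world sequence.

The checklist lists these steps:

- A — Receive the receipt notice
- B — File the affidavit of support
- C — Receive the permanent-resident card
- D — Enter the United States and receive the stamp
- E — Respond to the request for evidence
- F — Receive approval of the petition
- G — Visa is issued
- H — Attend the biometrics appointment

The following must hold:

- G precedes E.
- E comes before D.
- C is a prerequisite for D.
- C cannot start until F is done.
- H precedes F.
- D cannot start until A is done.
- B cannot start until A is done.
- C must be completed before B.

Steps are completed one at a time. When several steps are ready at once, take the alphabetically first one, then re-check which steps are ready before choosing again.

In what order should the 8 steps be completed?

A, G, E, H, F, C, B, D

Nothing is required for A, G and H. A has the earlier label → A first.
G and H are both available; G has the earlier label → G.
E now also ready, so the ready set is {E, H}; E has the earlier label → E.
H is the only step now ready → H.
That leaves F as the only ready step → F.
C is the only step now ready → C.
Ready: B and D. B has the earlier label → B.
D is the only step now ready → D.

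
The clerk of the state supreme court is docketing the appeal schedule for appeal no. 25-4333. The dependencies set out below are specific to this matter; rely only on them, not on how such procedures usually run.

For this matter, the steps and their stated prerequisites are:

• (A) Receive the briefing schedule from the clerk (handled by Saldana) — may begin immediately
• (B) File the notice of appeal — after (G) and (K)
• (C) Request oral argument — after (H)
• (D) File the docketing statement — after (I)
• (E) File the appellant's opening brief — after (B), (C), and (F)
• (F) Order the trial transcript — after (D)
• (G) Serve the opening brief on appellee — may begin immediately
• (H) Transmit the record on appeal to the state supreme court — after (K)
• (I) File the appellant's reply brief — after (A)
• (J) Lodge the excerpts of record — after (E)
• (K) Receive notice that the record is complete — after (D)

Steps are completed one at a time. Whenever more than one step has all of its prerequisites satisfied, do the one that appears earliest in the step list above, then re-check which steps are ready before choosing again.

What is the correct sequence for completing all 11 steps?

Nothing is required for (A) and (G). (A) is listed earlier → (A) first.
Now (G) and (I) have their prerequisites met. (G) is listed earlier, so (G) next.
That leaves (I) as the only ready step → (I).
(D) is the only step now ready → (D).
(F) and (K) are both available; (F) is listed earlier → (F).
Next only (K) has its prerequisites met → (K).
Now (B) and (H) have their prerequisites met. (B) is listed earlier, so (B) next.
(H) is the only step now ready → (H).
That leaves (C) as the only ready step → (C).
(E) needed (B), (C) and (F), now all done → (E).
(J) needed (E), now all done → (J).

(A), (G), (I), (D), (F), (K), (B), (H), (C), (E), (J)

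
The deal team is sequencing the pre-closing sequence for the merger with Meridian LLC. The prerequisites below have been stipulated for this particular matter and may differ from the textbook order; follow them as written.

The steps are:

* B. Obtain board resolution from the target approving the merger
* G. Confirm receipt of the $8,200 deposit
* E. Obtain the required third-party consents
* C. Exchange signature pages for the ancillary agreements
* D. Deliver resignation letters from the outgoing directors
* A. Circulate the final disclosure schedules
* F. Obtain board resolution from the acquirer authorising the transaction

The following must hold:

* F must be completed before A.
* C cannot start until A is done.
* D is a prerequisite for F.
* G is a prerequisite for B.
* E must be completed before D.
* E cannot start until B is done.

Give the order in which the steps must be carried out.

Only G has no prerequisites, so it is first.
Next only B has its prerequisites met → B.
E needed B, now all done → E.
D is the only step now ready → D.
F needed D, now all done → F.
A needed F, now all done → A.
C needed A, now all done → C.

G, B, E, D, F, A, C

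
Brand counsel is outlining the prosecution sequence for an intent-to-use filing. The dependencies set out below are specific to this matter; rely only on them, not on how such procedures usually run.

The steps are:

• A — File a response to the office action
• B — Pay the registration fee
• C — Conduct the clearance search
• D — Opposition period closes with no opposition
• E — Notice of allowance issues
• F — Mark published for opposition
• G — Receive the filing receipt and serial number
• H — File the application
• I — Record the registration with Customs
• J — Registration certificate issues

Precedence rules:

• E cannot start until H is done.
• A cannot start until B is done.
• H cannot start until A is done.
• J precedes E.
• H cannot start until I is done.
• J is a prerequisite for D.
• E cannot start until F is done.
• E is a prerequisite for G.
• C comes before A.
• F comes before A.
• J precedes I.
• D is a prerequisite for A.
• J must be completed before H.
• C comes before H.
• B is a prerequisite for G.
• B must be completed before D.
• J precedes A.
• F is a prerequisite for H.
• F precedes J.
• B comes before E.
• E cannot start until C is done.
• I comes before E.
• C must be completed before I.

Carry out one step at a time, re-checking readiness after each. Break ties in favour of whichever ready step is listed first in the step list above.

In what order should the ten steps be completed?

B, C, F, J, D, A, I, H, E, G

Nothing is required for B, C and F. B is listed earlier → B first.
Ready: C and F. C is listed earlier → C.
That leaves F as the only ready step → F.
J needed F, now all done → J.
Ready: D and I. D is listed earlier → D.
A and I are both available; A is listed earlier → A.
I needed C and J, now all done → I.
Next only H has its prerequisites met → H.
E needed B, C, F, H, I and J, now all done → E.
That leaves G as the only ready step → G.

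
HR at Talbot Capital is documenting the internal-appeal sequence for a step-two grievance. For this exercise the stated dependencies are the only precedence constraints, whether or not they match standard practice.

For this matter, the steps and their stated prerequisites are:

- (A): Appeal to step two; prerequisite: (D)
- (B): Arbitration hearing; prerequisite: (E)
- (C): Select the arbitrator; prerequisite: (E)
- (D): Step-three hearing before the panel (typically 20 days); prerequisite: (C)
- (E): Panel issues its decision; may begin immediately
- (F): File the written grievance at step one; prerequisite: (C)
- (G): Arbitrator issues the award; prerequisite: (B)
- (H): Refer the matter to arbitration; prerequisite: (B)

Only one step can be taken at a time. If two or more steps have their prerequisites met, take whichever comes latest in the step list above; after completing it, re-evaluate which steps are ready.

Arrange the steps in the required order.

(E) has no prerequisites → (E) first.
Ready: (C) and (B). (C) is listed later → (C).
(F), (D) and (B) are all available; (F) is listed later → (F).
Now (D) and (B) have their prerequisites met. (D) is listed later, so (D) next.
(A) now also ready, so the ready set is {(B), (A)}; (B) is listed later → (B).
(H) and (G) now also ready, so the ready set is {(H), (G), (A)}; (H) is listed later → (H).
Now (G) and (A) have their prerequisites met. (G) is listed later, so (G) next.
Next only (A) has its prerequisites met → (A).

(E) (C) (F) (D) (B) (H) (G) (A)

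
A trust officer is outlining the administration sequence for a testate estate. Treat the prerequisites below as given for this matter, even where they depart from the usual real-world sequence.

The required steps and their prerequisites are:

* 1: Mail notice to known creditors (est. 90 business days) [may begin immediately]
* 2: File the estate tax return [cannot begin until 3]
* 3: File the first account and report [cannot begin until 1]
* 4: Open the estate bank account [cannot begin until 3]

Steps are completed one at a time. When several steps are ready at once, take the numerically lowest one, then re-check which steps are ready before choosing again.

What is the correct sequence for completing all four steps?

1, 3, 2, 4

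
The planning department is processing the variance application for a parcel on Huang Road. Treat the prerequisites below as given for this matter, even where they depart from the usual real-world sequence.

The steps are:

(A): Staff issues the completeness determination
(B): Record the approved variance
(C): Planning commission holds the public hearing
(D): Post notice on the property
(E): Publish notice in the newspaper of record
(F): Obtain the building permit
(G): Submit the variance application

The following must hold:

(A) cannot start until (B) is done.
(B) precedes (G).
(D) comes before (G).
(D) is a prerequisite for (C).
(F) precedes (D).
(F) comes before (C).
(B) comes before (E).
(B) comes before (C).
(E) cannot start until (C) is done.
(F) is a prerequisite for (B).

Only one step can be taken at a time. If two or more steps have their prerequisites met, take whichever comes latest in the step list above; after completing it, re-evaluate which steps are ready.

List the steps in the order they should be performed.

(F) (D) (B) (G) (C) (E) (A)

(F) is the only step with nothing outstanding, so it goes first.
Ready: (D) and (B). (D) is listed later → (D).
(B) is the only step now ready → (B).
(G), (C) and (A) are all available; (G) is listed later → (G).
Now (C) and (A) have their prerequisites met. (C) is listed later, so (C) next.
Ready: (E) and (A). (E) is listed later → (E).
Next only (A) has its prerequisites met → (A).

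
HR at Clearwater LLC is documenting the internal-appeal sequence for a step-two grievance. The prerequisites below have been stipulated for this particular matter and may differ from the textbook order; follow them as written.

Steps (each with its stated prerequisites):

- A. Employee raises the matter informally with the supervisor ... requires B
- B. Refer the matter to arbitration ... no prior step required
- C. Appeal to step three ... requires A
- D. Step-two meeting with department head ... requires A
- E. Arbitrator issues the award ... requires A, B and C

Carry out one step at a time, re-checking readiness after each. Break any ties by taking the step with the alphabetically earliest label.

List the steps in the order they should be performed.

B, A, C, D, E

B is the only step with nothing outstanding, so it goes first.
A needed B, now all done → A.
C and D are both available; C has the earlier label → C.
D and E are both available; D has the earlier label → D.
E needed A, B and C, now all done → E.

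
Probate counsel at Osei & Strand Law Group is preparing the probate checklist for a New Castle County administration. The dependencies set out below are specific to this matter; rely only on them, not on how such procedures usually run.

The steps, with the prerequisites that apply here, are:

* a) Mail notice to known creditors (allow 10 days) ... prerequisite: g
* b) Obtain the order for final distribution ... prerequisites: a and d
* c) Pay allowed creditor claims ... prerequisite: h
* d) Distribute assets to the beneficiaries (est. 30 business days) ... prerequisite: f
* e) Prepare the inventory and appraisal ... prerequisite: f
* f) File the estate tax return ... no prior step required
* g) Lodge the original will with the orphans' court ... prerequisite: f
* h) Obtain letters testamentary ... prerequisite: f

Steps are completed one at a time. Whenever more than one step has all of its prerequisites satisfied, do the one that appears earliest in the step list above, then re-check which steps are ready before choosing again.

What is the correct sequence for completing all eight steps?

Only f has no prerequisites, so it is first.
d, e, g and h are all available; d is listed earlier → d.
e, g and h are all available; e is listed earlier → e.
Ready: g and h. g is listed earlier → g.
Ready: a and h. a is listed earlier → a.
b now also ready, so the ready set is {b, h}; b is listed earlier → b.
h needed f, now all done → h.
That leaves c as the only ready step → c.

f d e g a b h c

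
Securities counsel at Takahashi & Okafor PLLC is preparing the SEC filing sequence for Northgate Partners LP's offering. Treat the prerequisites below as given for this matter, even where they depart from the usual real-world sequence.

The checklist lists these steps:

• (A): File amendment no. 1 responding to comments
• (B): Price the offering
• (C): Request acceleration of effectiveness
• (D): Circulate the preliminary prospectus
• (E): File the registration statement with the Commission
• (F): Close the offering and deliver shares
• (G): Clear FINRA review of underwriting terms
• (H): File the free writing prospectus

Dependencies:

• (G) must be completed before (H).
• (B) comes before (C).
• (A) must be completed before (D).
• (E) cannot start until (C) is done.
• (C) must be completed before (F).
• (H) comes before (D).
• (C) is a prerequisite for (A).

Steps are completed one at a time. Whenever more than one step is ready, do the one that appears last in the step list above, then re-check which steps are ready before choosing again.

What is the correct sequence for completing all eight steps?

(G), (H), (B), (C), (F), (E), (A), (D)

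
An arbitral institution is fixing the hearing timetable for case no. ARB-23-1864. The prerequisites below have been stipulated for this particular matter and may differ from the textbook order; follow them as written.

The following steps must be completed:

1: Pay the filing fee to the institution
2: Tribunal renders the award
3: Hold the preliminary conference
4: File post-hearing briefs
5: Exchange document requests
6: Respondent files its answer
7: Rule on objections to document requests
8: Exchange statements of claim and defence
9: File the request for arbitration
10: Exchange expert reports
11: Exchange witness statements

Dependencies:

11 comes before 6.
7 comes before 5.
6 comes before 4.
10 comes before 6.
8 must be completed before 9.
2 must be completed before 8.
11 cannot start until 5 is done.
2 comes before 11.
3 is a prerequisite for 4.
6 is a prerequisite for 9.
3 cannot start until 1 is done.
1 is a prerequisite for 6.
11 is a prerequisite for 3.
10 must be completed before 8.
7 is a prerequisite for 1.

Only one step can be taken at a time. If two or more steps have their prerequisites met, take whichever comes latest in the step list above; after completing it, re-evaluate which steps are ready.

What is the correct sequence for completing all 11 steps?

Nothing is required for 10, 7 and 2. 10 is listed later → 10 first.
7 and 2 are both available; 7 is listed later → 7.
5 and 1 now also ready, so the ready set is {5, 2, 1}; 5 is listed later → 5.
Now 2 and 1 have their prerequisites met. 2 is listed later, so 2 next.
11 and 8 now also ready, so the ready set is {11, 8, 1}; 11 is listed later → 11.
8 and 1 are both available; 8 is listed later → 8.
That leaves 1 as the only ready step → 1.
Now 6 and 3 have their prerequisites met. 6 is listed later, so 6 next.
9 now also ready, so the ready set is {9, 3}; 9 is listed later → 9.
3 needed 11 and 1, now all done → 3.
4 is the only step now ready → 4.

10 → 7 → 5 → 2 → 11 → 8 → 1 → 6 → 9 → 3 → 4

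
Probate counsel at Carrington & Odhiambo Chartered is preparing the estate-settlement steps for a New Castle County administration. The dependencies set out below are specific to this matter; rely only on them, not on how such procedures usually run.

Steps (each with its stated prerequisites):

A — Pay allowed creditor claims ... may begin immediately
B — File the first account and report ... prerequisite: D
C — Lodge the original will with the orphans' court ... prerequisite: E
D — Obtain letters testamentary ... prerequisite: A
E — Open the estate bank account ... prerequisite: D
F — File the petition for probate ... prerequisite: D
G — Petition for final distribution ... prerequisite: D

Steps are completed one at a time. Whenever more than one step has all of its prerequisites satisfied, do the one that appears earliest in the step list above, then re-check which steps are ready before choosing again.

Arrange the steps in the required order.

A is the only step with nothing outstanding, so it goes first.
Next only D has its prerequisites met → D.
B, E, F and G are all available; B is listed earlier → B.
Now E, F and G have their prerequisites met. E is listed earlier, so E next.
C now also ready, so the ready set is {C, F, G}; C is listed earlier → C.
F and G are both available; F is listed earlier → F.
G needed D, now all done → G.

A, D, B, E, C, F, G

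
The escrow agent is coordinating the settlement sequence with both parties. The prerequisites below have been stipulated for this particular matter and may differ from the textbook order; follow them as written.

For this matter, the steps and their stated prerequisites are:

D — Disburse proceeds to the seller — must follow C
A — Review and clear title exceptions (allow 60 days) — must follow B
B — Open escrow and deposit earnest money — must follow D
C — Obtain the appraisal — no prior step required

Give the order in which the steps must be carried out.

C is the only step with nothing outstanding, so it goes first.
D needed C, now all done → D.
B needed D, now all done → B.
That leaves A as the only ready step → A.

C, D, B, A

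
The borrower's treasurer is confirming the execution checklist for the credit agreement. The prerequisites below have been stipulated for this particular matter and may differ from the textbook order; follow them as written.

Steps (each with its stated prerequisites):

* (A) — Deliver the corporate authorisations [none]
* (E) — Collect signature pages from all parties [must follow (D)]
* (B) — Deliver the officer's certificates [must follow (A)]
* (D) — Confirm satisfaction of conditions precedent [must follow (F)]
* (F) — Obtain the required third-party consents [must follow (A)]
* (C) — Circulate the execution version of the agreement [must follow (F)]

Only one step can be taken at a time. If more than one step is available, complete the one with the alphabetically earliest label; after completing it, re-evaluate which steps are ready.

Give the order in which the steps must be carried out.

(A) (B) (F) (C) (D) (E)

Only (A) has no prerequisites, so it is first.
Now (B) and (F) have their prerequisites met. (B) has the earlier label, so (B) next.
(F) is the only step now ready → (F).
(C) and (D) are both available; (C) has the earlier label → (C).
(D) needed (F), now all done → (D).
(E) needed (D), now all done → (E).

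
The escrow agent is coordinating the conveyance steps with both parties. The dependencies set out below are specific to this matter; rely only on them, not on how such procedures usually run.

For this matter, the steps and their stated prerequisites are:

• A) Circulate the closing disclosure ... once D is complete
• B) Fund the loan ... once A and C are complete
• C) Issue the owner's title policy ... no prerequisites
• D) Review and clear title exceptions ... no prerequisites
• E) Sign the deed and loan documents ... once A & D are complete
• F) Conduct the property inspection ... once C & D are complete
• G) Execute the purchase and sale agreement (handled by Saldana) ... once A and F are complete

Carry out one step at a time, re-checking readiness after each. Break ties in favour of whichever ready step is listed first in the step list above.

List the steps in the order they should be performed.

Nothing is required for C and D. C is listed earlier → C first.
That leaves D as the only ready step → D.
Now A and F have their prerequisites met. A is listed earlier, so A next.
Ready: B, E and F. B is listed earlier → B.
Ready: E and F. E is listed earlier → E.
F needed C and D, now all done → F.
Next only G has its prerequisites met → G.

C, D, A, B, E, F, G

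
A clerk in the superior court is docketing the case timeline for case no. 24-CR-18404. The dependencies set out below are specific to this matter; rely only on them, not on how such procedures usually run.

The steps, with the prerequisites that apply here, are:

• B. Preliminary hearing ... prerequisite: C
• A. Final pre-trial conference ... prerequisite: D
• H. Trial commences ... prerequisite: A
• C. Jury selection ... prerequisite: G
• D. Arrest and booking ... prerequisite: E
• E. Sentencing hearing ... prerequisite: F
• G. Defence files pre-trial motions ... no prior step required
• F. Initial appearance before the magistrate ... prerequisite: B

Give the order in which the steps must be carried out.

Only G has no prerequisites, so it is first.
C needed G, now all done → C.
That leaves B as the only ready step → B.
F needed B, now all done → F.
E needed F, now all done → E.
D needed E, now all done → D.
A needed D, now all done → A.
H needed A, now all done → H.

G, C, B, F, E, D, A, H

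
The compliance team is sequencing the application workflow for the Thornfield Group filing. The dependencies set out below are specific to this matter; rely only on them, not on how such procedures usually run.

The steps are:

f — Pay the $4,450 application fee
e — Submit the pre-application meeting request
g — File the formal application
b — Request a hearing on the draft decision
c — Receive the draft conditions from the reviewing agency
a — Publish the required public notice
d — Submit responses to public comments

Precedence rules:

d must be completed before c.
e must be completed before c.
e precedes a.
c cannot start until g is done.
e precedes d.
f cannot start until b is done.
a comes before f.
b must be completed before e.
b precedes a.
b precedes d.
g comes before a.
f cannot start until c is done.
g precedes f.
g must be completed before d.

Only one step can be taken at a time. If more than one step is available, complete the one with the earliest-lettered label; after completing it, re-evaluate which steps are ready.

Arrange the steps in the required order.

b → e → g → a → d → c → f

b and g have no prerequisites; b has the earlier label, so b is first.
e now also ready, so the ready set is {e, g}; e has the earlier label → e.
Next only g has its prerequisites met → g.
Now a and d have their prerequisites met. a has the earlier label, so a next.
That leaves d as the only ready step → d.
c needed d, e and g, now all done → c.
f needed a, b, c and g, now all done → f.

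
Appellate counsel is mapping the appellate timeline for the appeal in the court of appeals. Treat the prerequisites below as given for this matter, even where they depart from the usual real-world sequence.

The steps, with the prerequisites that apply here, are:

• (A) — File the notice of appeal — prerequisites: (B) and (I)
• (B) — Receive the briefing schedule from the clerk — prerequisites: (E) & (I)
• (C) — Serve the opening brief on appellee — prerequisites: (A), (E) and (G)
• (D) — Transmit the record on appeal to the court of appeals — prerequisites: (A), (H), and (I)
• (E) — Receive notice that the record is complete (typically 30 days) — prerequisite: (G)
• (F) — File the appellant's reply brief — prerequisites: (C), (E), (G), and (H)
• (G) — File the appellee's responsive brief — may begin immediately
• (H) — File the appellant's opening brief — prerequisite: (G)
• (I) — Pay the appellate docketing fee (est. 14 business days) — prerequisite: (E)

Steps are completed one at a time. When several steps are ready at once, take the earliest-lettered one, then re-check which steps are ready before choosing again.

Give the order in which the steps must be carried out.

(G) has no prerequisites → (G) first.
Now (E) and (H) have their prerequisites met. (E) has the earlier label, so (E) next.
(I) now also ready, so the ready set is {(H), (I)}; (H) has the earlier label → (H).
(I) is the only step now ready → (I).
(B) needed (E) and (I), now all done → (B).
Next only (A) has its prerequisites met → (A).
(C) and (D) are both available; (C) has the earlier label → (C).
(F) now also ready, so the ready set is {(D), (F)}; (D) has the earlier label → (D).
Next only (F) has its prerequisites met → (F).

(G) → (E) → (H) → (I) → (B) → (A) → (C) → (D) → (F)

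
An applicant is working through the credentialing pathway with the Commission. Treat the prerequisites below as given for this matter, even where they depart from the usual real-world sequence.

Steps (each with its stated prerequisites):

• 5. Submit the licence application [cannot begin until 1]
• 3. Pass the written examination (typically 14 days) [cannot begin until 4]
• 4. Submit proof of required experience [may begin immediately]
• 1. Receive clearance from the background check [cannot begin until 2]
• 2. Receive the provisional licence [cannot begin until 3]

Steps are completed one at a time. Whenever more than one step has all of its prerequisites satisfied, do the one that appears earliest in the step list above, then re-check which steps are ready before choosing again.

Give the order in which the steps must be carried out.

Only 4 has no prerequisites, so it is first.
3 is the only step now ready → 3.
Next only 2 has its prerequisites met → 2.
1 needed 2, now all done → 1.
That leaves 5 as the only ready step → 5.

4, 3, 2, 1, 5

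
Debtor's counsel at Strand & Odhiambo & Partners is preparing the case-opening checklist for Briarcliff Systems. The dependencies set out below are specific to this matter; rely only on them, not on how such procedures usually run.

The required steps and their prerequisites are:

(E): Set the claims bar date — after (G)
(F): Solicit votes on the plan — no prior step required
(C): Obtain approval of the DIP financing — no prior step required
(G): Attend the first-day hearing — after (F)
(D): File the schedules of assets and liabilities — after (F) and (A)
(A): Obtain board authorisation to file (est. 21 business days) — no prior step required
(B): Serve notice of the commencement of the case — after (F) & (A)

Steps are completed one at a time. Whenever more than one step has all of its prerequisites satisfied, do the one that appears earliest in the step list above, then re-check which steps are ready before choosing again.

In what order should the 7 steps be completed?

(F), (C) and (A) have no prerequisites; (F) is listed earlier, so (F) is first.
Ready: (C), (G) and (A). (C) is listed earlier → (C).
Now (G) and (A) have their prerequisites met. (G) is listed earlier, so (G) next.
(E) and (A) are both available; (E) is listed earlier → (E).
That leaves (A) as the only ready step → (A).
Ready: (D) and (B). (D) is listed earlier → (D).
(B) needed (F) and (A), now all done → (B).

(F) → (C) → (G) → (E) → (A) → (D) → (B)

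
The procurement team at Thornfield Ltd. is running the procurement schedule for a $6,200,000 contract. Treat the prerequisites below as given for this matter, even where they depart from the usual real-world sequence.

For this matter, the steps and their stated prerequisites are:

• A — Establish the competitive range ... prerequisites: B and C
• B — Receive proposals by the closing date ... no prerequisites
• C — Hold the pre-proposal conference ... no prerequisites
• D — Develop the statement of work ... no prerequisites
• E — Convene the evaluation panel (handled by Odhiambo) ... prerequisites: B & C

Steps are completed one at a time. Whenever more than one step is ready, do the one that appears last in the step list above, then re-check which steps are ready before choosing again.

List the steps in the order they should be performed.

D → C → B → E → A

Nothing is required for D, C and B. D is listed later → D first.
Ready: C and B. C is listed later → C.
B is the only step now ready → B.
Now E and A have their prerequisites met. E is listed later, so E next.
A is the only step now ready → A.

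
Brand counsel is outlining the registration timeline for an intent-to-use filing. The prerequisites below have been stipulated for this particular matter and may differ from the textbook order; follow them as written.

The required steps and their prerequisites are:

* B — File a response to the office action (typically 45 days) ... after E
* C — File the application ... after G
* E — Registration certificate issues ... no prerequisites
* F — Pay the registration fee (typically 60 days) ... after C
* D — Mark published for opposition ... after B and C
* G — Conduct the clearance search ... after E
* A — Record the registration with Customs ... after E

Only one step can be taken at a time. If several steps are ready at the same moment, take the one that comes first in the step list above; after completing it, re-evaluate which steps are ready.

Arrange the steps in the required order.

E is the only step with nothing outstanding, so it goes first.
Ready: B, G and A. B is listed earlier → B.
Now G and A have their prerequisites met. G is listed earlier, so G next.
C now also ready, so the ready set is {C, A}; C is listed earlier → C.
Now F, D and A have their prerequisites met. F is listed earlier, so F next.
D and A are both available; D is listed earlier → D.
A needed E, now all done → A.

E → B → G → C → F → D → A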